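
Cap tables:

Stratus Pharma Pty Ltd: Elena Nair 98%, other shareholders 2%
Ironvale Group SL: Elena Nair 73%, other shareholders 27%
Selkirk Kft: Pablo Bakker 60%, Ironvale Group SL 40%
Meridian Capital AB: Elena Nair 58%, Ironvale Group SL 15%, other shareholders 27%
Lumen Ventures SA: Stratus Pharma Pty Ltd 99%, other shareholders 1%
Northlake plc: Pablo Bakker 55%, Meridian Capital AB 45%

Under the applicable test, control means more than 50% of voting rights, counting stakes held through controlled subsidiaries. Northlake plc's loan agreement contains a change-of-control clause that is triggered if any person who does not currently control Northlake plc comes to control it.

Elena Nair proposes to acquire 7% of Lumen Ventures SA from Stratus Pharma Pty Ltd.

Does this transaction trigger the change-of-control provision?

No

The purchase adds only to Elena's holdings (Stratus's stake shrinks), so Elena is the only person who could newly come to control Northlake.
Elena holds 98% of Stratus, so Elena controls Stratus.
Elena holds 73% of Ironvale, so Elena controls Ironvale.
Elena and Ironvale together hold 58% + 15% = 73% of Meridian, so Elena controls Meridian.
Stratus holds 99% of Lumen, so Elena controls Lumen.
In Northlake, Elena's side holds only 45%, not > 50%.
So before the transaction, Elena does not control Northlake.
After the purchase, Elena holds 7% of Lumen directly, and Stratus's stake falls to 92%.
Stratus and Elena together hold 92% + 7% = 99% of Lumen, so Elena controls Lumen.
After the transaction, Elena's side holds 45% of Northlake, not > 50%, so Elena still does not control Northlake.
No new person acquires control, so the clause is not triggered.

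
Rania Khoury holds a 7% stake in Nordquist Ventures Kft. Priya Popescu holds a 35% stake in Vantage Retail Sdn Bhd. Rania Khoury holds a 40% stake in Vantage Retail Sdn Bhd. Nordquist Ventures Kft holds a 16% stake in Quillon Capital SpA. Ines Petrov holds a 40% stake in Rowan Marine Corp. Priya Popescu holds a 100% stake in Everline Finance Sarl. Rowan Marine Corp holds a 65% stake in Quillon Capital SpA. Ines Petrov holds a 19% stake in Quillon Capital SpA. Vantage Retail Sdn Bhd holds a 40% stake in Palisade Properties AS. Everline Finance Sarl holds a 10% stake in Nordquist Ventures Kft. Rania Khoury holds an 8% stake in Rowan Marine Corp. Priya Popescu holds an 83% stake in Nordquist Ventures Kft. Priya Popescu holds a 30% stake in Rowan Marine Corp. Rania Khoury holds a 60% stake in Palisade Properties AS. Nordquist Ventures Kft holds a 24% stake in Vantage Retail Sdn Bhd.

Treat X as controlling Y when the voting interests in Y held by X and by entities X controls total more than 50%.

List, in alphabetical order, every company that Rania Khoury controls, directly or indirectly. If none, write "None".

Rania holds 60% of Palisade, so Rania controls Palisade.
No other company's threshold is met.

Palisade Properties AS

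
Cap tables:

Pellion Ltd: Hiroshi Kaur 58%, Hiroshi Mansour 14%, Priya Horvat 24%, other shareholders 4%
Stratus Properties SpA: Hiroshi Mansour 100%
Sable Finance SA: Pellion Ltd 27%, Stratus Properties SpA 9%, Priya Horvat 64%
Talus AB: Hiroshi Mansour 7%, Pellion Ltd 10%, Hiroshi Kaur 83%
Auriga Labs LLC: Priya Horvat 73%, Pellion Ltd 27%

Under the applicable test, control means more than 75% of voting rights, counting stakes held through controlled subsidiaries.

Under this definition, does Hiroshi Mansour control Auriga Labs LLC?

No

Hiroshi Mansour holds 100% of Stratus, so Hiroshi Mansour controls Stratus.
Neither Hiroshi Mansour nor any entity Hiroshi Mansour controls holds any voting interest in Auriga.
So Hiroshi Mansour does not control Auriga.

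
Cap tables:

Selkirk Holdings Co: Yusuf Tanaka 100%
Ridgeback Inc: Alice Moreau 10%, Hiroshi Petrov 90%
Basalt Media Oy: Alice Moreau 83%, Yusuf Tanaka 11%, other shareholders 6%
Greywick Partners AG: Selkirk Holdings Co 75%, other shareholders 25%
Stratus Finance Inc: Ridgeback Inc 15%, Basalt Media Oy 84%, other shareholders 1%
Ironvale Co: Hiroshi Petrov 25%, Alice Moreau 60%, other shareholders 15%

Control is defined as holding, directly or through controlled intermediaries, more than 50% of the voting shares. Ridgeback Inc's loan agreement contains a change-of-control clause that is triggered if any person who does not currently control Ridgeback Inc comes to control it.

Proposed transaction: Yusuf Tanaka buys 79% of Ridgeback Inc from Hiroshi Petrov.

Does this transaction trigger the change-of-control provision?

Yes

The purchase adds only to Yusuf's holdings (Hiroshi's stake shrinks), so Yusuf is the only person who could newly come to control Ridgeback.
Yusuf holds 100% of Selkirk, so Yusuf controls Selkirk.
Selkirk holds 75% of Greywick, so Yusuf controls Greywick.
Neither Yusuf nor any entity Yusuf controls holds any voting interest in Ridgeback.
So before the transaction, Yusuf does not control Ridgeback.
After the purchase, Yusuf holds 79% of Ridgeback directly, and Hiroshi's stake falls to 11%.
Yusuf holds 79% of Ridgeback, so Yusuf controls Ridgeback.
Yusuf did not control Ridgeback before and does after, so the clause is triggered.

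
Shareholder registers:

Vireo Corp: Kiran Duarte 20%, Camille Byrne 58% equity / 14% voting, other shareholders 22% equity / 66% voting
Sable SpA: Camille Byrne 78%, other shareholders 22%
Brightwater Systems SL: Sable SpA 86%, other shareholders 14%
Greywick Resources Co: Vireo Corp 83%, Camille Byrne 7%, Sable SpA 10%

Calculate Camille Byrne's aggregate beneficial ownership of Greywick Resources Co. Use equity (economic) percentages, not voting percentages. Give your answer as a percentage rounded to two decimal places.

62.94%

Camille reaches Greywick along 3 paths.
Via Vireo: 58% × 83% = 48.14%.
Direct stake: 7% = 7%.
Via Sable: 78% × 10% = 7.8%.
Total: 48.14% + 7% + 7.8% = 62.94%.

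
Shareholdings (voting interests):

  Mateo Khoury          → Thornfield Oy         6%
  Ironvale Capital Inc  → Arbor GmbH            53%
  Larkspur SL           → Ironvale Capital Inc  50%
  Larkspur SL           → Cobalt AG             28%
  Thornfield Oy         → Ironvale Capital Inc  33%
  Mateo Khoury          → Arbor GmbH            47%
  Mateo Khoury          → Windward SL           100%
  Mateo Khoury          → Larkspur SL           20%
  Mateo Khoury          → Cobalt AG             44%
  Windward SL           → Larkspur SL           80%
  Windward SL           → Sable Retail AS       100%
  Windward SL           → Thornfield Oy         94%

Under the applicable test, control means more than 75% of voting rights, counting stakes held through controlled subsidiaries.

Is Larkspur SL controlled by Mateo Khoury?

Yes

Mateo holds 100% of Windward, so Mateo controls Windward.
Mateo and Windward together hold 20% + 80% = 100% of Larkspur, so Mateo controls Larkspur.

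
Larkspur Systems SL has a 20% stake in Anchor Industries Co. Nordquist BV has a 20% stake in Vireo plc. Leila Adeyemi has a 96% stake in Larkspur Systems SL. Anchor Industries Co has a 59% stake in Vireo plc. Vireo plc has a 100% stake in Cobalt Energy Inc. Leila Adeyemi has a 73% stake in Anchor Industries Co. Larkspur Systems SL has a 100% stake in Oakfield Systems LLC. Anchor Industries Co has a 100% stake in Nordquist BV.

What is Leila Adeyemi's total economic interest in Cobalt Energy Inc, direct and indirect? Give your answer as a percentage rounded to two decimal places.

Leila reaches Cobalt along 4 paths.
Via Anchor → Vireo: 73% × 59% × 100% = 43.07%.
Via Larkspur → Anchor → Vireo: 96% × 20% × 59% × 100% = 11.328%.
Via Anchor → Nordquist → Vireo: 73% × 100% × 20% × 100% = 14.6%.
Via Larkspur → Anchor → Nordquist → Vireo: 96% × 20% × 100% × 20% × 100% = 3.84%.
Total: 43.07% + 11.328% + 14.6% + 3.84% = 72.838%.
Rounded: 72.84%.

72.84%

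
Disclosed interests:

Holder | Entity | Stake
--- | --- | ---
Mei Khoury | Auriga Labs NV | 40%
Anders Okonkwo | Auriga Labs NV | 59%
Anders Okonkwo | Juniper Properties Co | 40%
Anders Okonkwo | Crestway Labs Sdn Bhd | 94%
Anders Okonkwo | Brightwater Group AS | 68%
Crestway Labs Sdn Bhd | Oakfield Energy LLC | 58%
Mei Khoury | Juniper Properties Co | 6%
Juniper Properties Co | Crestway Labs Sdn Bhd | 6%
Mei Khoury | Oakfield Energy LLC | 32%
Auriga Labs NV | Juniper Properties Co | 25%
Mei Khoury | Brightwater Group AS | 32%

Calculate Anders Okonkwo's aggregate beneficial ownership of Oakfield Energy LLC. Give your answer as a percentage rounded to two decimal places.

56.43%

Anders reaches Oakfield along 3 paths.
Via Crestway: 94% × 58% = 54.52%.
Via Auriga → Juniper → Crestway: 59% × 25% × 6% × 58% = 0.5133%.
Via Juniper → Crestway: 40% × 6% × 58% = 1.392%.
Total: 54.52% + 0.5133% + 1.392% = 56.4253%.
Rounded: 56.43%.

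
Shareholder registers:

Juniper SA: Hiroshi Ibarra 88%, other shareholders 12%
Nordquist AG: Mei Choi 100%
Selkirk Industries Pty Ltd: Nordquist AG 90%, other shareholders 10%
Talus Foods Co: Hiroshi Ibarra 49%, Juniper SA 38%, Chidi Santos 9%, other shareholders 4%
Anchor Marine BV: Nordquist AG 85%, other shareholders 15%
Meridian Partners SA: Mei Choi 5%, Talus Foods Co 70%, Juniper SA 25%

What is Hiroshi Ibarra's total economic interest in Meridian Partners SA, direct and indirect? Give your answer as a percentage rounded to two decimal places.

Hiroshi reaches Meridian along 3 paths.
Via Talus: 49% × 70% = 34.3%.
Via Juniper → Talus: 88% × 38% × 70% = 23.408%.
Via Juniper: 88% × 25% = 22%.
Total: 34.3% + 23.408% + 22% = 79.708%.
Rounded: 79.71%.

79.71%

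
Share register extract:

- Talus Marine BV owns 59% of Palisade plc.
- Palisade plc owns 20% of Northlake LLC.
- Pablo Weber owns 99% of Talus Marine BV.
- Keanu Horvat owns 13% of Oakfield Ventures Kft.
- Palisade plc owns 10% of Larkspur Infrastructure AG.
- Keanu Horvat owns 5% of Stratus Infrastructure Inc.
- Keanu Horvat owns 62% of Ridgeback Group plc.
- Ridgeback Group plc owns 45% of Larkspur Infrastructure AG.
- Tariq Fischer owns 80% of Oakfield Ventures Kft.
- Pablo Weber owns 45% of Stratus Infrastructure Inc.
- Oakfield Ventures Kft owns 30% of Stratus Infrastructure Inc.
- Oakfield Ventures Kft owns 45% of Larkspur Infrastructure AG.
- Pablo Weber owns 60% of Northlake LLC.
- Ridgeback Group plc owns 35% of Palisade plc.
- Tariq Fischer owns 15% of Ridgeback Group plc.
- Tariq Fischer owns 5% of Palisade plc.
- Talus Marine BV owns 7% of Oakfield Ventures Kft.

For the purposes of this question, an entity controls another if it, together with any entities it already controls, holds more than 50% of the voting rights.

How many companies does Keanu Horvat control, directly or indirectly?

1

Keanu holds 62% of Ridgeback, so Keanu controls Ridgeback.
No other company's threshold is met.
Keanu controls 1 company.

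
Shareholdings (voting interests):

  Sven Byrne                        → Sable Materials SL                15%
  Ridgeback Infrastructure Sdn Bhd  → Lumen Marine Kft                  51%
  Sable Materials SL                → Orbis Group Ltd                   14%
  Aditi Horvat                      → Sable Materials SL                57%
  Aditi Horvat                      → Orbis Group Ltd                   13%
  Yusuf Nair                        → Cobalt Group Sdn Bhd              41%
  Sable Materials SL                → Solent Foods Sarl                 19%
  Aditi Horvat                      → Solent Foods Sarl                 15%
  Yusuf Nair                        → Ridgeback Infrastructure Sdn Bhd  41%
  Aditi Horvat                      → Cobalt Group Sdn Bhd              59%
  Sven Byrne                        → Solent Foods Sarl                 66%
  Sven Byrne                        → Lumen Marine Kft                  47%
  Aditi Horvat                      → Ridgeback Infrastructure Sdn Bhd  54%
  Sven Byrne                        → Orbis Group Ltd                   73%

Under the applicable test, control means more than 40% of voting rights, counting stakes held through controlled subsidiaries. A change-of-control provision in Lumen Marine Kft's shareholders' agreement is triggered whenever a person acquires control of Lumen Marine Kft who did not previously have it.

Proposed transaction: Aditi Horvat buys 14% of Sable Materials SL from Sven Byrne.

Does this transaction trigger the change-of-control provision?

No

The purchase adds only to Aditi's holdings (Sven's stake shrinks), so Aditi is the only person who could newly come to control Lumen.
Aditi holds 54% of Ridgeback, so Aditi controls Ridgeback.
Ridgeback holds 51% of Lumen, so Aditi controls Lumen.
So Aditi already controls Lumen before the transaction.
After the purchase, Aditi's direct stake in Sable rises to 57% + 14% = 71%, and Sven's stake falls to 1%.
Aditi controlled Lumen already, so this is not a new person acquiring control; every other person's position is unchanged or reduced.
No new person acquires control, so the clause is not triggered.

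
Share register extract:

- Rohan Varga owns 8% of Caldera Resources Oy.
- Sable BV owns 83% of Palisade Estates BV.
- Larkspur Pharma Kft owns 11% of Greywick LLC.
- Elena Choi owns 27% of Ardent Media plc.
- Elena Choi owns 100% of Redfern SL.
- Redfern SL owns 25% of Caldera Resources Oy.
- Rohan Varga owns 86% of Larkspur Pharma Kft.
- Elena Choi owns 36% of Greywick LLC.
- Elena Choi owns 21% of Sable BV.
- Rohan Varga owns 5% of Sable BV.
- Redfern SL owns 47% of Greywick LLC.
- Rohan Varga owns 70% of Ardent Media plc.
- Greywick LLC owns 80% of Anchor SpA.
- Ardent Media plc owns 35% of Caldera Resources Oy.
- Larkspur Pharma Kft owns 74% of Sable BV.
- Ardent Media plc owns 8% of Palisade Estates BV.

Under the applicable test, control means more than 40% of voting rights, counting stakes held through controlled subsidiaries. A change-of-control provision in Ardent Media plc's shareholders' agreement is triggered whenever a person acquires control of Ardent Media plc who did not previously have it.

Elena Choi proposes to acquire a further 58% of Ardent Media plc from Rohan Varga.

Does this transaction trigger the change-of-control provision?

The purchase adds only to Elena's holdings (Rohan's stake shrinks), so Elena is the only person who could newly come to control Ardent.
Elena holds 100% of Redfern, so Elena controls Redfern.
Redfern and Elena together hold 47% + 36% = 83% of Greywick, so Elena controls Greywick.
Greywick holds 80% of Anchor, so Elena controls Anchor.
In Ardent, Elena's side holds only 27%, not > 40%.
So before the transaction, Elena does not control Ardent.
After the purchase, Elena's direct stake in Ardent rises to 27% + 58% = 85%, and Rohan's stake falls to 12%.
Elena holds 85% of Ardent, so Elena controls Ardent.
Elena did not control Ardent before and does after, so the clause is triggered.

Yes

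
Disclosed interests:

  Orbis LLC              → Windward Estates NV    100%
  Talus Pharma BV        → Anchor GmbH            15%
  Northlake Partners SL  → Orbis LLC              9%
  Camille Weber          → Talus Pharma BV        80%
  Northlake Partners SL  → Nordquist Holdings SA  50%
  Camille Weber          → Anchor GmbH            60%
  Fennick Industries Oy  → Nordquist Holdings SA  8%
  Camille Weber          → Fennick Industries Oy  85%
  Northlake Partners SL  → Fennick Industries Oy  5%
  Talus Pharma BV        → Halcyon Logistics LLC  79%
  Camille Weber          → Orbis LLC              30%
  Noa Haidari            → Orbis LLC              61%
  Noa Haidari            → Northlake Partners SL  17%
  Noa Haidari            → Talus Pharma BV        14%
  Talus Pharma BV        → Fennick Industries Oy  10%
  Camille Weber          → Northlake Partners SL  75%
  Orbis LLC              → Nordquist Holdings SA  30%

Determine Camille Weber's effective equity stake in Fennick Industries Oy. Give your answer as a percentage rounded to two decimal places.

Camille reaches Fennick along 3 paths.
Via Talus: 80% × 10% = 8%.
Direct stake: 85% = 85%.
Via Northlake: 75% × 5% = 3.75%.
Total: 8% + 85% + 3.75% = 96.75%.

96.75%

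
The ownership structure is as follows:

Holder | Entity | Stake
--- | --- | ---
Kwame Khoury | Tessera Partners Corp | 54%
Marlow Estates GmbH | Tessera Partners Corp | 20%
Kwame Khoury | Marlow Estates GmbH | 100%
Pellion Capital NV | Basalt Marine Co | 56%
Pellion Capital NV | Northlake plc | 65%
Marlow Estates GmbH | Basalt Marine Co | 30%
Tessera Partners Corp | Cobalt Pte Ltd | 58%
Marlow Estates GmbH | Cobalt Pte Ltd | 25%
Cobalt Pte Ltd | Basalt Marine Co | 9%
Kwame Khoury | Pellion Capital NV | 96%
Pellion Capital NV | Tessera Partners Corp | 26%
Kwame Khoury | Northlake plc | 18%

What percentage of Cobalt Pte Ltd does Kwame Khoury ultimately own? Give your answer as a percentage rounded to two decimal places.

Kwame reaches Cobalt along 4 paths.
Via Marlow: 100% × 25% = 25%.
Via Pellion → Tessera: 96% × 26% × 58% = 14.4768%.
Via Marlow → Tessera: 100% × 20% × 58% = 11.6%.
Via Tessera: 54% × 58% = 31.32%.
Total: 25% + 14.4768% + 11.6% + 31.32% = 82.3968%.
Rounded: 82.40%.

82.40%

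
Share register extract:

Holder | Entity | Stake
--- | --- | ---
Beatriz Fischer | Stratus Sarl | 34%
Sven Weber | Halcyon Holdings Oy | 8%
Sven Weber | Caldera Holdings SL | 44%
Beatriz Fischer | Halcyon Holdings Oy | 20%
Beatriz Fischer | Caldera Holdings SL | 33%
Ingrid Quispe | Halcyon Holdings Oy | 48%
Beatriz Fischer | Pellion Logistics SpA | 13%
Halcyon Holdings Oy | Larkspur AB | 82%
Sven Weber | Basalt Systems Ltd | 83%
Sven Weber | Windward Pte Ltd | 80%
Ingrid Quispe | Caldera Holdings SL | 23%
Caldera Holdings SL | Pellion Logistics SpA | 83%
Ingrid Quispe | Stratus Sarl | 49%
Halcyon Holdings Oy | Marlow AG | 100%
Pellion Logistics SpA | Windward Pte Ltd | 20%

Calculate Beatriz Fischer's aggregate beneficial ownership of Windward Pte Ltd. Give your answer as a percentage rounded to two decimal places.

8.08%

Beatriz reaches Windward along 2 paths.
Via Pellion: 13% × 20% = 2.6%.
Via Caldera → Pellion: 33% × 83% × 20% = 5.478%.
Total: 2.6% + 5.478% = 8.078%.
Rounded: 8.08%.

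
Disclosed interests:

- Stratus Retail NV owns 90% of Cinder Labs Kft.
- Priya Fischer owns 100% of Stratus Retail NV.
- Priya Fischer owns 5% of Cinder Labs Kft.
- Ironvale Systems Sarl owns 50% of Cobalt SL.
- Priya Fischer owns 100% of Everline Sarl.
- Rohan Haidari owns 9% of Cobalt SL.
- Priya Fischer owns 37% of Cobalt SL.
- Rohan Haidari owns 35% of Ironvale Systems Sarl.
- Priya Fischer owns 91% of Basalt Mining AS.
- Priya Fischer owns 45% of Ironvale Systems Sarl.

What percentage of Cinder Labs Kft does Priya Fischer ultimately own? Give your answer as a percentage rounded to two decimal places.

95.00%

Priya reaches Cinder along 2 paths.
Via Stratus: 100% × 90% = 90%.
Direct stake: 5% = 5%.
Total: 90% + 5% = 95%.
Rounded: 95.00%.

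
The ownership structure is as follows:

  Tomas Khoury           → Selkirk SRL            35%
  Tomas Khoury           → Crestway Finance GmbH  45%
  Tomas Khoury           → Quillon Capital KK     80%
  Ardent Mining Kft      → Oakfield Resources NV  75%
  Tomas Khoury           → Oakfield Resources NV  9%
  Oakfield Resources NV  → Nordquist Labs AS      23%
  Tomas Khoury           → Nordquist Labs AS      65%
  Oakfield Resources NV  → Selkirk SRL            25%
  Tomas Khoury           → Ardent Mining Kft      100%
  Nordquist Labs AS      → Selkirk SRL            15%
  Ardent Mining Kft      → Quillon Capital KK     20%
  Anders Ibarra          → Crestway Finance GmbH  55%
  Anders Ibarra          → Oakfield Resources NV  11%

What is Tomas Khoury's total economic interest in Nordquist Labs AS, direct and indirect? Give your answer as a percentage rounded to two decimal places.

Tomas reaches Nordquist along 3 paths.
Via Ardent → Oakfield: 100% × 75% × 23% = 17.25%.
Via Oakfield: 9% × 23% = 2.07%.
Direct stake: 65% = 65%.
Total: 17.25% + 2.07% + 65% = 84.32%.

84.32%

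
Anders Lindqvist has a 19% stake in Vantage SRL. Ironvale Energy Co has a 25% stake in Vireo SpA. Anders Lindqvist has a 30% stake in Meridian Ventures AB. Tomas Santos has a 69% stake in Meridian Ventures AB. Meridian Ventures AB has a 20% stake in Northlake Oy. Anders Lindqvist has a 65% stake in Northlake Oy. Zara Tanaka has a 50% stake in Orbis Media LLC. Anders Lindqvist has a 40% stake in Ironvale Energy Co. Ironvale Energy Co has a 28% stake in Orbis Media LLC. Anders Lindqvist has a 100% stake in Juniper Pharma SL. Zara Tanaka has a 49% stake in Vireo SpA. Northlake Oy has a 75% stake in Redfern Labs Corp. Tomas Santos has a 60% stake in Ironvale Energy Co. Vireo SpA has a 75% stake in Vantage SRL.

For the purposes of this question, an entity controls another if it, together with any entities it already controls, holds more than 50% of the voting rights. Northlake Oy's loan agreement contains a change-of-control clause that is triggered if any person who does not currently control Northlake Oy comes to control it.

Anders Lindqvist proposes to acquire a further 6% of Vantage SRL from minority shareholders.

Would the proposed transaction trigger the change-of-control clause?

No

The purchase changes only Anders's holdings, so Anders is the only person who could newly come to control Northlake.
Anders holds 65% of Northlake, so Anders controls Northlake.
So Anders already controls Northlake before the transaction.
After the purchase, Anders's direct stake in Vantage rises to 19% + 6% = 25%.
Anders controlled Northlake already, so this is not a new person acquiring control; every other person's position is unchanged or reduced.
No new person acquires control, so the clause is not triggered.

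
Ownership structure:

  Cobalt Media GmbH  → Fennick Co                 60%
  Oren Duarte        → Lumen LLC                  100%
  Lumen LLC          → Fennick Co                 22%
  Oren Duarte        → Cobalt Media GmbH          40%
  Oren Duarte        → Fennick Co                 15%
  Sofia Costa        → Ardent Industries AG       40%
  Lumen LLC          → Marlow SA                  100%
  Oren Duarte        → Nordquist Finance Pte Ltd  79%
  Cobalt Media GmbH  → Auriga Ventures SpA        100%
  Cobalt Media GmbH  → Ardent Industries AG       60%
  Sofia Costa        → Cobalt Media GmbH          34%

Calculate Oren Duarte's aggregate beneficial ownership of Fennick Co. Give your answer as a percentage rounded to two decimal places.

Oren reaches Fennick along 3 paths.
Via Cobalt: 40% × 60% = 24%.
Direct stake: 15% = 15%.
Via Lumen: 100% × 22% = 22%.
Total: 24% + 15% + 22% = 61%.
Rounded: 61.00%.

61.00%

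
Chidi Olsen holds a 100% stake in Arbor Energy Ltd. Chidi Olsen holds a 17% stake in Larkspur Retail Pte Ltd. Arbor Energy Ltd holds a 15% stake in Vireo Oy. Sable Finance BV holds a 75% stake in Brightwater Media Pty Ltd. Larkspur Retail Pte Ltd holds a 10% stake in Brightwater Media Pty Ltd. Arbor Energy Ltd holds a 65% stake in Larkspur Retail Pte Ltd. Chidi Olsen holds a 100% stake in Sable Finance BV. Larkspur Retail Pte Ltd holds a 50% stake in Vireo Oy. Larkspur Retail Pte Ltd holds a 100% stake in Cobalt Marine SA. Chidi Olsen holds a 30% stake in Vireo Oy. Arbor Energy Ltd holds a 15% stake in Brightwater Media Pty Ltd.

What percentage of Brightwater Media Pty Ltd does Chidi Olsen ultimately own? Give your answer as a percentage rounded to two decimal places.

98.20%

Chidi reaches Brightwater along 4 paths.
Via Sable: 100% × 75% = 75%.
Via Arbor: 100% × 15% = 15%.
Via Larkspur: 17% × 10% = 1.7%.
Via Arbor → Larkspur: 100% × 65% × 10% = 6.5%.
Total: 75% + 15% + 1.7% + 6.5% = 98.2%.
Rounded: 98.20%.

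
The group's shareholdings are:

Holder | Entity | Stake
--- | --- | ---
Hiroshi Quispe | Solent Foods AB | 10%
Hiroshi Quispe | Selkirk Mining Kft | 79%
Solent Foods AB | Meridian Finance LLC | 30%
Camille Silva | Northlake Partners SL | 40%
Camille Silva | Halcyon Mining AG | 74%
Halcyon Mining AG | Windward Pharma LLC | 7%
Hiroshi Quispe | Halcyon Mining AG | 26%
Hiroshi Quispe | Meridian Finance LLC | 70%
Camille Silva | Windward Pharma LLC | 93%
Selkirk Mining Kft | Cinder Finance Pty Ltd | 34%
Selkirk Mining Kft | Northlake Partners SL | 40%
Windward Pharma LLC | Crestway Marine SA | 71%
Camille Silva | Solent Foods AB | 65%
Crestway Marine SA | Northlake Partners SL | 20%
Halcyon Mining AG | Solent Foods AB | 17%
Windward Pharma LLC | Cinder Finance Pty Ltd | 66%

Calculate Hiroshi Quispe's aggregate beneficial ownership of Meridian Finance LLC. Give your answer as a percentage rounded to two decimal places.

Hiroshi reaches Meridian along 3 paths.
Via Solent: 10% × 30% = 3%.
Via Halcyon → Solent: 26% × 17% × 30% = 1.326%.
Direct stake: 70% = 70%.
Total: 3% + 1.326% + 70% = 74.326%.
Rounded: 74.33%.

74.33%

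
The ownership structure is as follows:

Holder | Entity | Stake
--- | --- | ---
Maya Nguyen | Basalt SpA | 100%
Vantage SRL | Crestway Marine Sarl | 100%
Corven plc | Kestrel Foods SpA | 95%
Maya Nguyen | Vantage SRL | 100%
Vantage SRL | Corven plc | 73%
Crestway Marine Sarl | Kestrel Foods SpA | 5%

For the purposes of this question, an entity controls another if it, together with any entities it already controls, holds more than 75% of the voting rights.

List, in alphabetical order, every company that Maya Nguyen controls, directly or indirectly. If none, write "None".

Maya holds 100% of Basalt, so Maya controls Basalt.
Maya holds 100% of Vantage, so Maya controls Vantage.
Vantage holds 100% of Crestway, so Maya controls Crestway.
No other company's threshold is met.

Basalt SpA, Crestway Marine Sarl, Vantage SRL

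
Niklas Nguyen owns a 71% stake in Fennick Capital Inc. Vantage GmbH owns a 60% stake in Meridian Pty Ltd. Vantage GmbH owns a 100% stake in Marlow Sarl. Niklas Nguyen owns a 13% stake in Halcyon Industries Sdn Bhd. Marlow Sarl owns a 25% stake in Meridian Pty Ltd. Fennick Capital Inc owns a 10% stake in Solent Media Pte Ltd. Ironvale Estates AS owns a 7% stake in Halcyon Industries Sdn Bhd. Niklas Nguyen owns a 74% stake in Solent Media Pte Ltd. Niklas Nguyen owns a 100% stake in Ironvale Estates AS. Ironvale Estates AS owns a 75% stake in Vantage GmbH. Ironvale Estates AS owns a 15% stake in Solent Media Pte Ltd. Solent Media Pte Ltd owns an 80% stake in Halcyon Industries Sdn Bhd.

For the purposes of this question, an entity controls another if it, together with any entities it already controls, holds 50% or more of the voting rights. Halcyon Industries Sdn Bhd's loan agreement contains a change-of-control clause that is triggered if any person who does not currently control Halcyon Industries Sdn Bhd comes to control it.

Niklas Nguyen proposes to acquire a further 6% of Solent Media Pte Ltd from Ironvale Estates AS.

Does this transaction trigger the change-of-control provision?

The purchase adds only to Niklas's holdings (Ironvale's stake shrinks), so Niklas is the only person who could newly come to control Halcyon.
Niklas holds 100% of Ironvale, so Niklas controls Ironvale.
Niklas holds 71% of Fennick, so Niklas controls Fennick.
Niklas and Ironvale and Fennick together hold 74% + 15% + 10% = 99% of Solent, so Niklas controls Solent.
Solent and Ironvale and Niklas together hold 80% + 7% + 13% = 100% of Halcyon, so Niklas controls Halcyon.
So Niklas already controls Halcyon before the transaction.
After the purchase, Niklas's direct stake in Solent rises to 74% + 6% = 80%, and Ironvale's stake falls to 9%.
Niklas controlled Halcyon already, so this is not a new person acquiring control; every other person's position is unchanged or reduced.
No new person acquires control, so the clause is not triggered.

No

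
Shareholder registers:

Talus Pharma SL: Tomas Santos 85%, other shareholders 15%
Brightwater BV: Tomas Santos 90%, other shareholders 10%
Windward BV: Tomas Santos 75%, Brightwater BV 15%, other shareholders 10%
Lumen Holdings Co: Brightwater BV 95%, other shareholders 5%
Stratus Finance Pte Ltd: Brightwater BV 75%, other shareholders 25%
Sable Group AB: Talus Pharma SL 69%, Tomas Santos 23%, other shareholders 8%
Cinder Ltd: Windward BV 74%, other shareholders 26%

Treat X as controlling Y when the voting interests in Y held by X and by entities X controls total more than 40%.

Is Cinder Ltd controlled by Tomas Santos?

Tomas holds 90% of Brightwater, so Tomas controls Brightwater.
Tomas and Brightwater together hold 75% + 15% = 90% of Windward, so Tomas controls Windward.
Windward holds 74% of Cinder, so Tomas controls Cinder.

Yes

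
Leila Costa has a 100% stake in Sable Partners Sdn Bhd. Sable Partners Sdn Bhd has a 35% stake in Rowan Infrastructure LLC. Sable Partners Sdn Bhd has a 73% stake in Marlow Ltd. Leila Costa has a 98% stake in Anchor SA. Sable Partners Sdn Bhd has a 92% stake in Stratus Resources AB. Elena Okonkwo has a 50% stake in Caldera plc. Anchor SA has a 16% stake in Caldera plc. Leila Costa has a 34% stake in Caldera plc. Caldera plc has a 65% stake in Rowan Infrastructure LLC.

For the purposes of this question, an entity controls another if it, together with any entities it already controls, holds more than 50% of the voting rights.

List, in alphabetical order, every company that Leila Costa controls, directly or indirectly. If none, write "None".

Anchor SA, Marlow Ltd, Sable Partners Sdn Bhd, Stratus Resources AB

Leila holds 98% of Anchor, so Leila controls Anchor.
Leila holds 100% of Sable, so Leila controls Sable.
Sable holds 73% of Marlow, so Leila controls Marlow.
Sable holds 92% of Stratus, so Leila controls Stratus.
No other company's threshold is met.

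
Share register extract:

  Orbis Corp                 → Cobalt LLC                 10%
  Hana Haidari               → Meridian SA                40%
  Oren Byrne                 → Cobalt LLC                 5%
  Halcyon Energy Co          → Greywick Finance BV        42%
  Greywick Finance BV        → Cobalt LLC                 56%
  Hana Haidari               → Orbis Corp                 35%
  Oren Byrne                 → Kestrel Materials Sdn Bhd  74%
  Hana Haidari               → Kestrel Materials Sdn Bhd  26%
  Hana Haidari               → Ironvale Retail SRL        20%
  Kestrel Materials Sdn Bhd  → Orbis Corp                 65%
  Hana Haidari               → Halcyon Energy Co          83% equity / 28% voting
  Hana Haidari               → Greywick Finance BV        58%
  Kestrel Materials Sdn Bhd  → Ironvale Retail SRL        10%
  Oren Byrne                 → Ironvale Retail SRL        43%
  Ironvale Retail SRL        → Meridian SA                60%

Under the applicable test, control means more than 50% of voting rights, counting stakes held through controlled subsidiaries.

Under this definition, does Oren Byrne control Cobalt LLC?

No

Oren holds 74% of Kestrel, so Oren controls Kestrel.
Kestrel holds 65% of Orbis, so Oren controls Orbis.
Kestrel and Oren together hold 10% + 43% = 53% of Ironvale, so Oren controls Ironvale.
Ironvale holds 60% of Meridian, so Oren controls Meridian.
In Cobalt, Oren's side holds only 5% + 10% = 15%, not > 50%.
So Oren does not control Cobalt.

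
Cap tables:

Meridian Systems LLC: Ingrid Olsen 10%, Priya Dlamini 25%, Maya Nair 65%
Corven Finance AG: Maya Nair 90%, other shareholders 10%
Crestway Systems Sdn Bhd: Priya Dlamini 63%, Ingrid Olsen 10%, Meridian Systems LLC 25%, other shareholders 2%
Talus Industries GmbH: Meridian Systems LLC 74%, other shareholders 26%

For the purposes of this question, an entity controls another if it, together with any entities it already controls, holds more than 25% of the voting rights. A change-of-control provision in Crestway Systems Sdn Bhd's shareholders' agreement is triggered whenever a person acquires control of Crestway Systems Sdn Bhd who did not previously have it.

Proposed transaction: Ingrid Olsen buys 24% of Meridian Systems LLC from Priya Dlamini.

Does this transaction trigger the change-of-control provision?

Yes

The purchase adds only to Ingrid's holdings (Priya's stake shrinks), so Ingrid is the only person who could newly come to control Crestway.
Ingrid's largest direct stake is 10% in Meridian, which does not meet the threshold, so Ingrid controls no company.
In Crestway, Ingrid's side holds only 10%, not > 25%.
So before the transaction, Ingrid does not control Crestway.
After the purchase, Ingrid's direct stake in Meridian rises to 10% + 24% = 34%, and Priya's stake falls to 1%.
Ingrid holds 34% of Meridian, so Ingrid controls Meridian.
Ingrid and Meridian together hold 10% + 25% = 35% of Crestway, so Ingrid controls Crestway.
Ingrid did not control Crestway before and does after, so the clause is triggered.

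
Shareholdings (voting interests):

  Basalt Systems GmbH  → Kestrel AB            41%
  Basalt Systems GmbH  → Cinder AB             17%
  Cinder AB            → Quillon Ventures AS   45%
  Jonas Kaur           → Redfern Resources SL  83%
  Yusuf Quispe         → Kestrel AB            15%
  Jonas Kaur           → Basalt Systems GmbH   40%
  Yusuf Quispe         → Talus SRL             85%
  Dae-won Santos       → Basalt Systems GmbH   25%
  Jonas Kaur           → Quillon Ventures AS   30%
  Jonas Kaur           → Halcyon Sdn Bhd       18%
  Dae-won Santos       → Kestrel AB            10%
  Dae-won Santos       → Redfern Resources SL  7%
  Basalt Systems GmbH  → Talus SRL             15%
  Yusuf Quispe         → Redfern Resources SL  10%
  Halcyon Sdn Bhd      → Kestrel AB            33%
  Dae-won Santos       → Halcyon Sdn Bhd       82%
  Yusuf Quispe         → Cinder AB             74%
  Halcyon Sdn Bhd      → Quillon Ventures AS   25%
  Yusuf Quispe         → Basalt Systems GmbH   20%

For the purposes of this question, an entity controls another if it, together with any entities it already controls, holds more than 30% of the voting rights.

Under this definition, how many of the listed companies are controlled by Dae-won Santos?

2

Dae-won holds 82% of Halcyon, so Dae-won controls Halcyon.
Halcyon and Dae-won together hold 33% + 10% = 43% of Kestrel, so Dae-won controls Kestrel.
No other company's threshold is met.
Dae-won controls 2 companies.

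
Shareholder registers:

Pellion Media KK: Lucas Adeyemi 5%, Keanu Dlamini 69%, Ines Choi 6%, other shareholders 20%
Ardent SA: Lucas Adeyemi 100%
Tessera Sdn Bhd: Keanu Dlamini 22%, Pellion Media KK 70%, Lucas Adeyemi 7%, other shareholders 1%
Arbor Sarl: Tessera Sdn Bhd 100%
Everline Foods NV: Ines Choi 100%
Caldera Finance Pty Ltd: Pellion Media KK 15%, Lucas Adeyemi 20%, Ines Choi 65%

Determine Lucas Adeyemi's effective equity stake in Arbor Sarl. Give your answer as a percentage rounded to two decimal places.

Lucas reaches Arbor along 2 paths.
Via Pellion → Tessera: 5% × 70% × 100% = 3.5%.
Via Tessera: 7% × 100% = 7%.
Total: 3.5% + 7% = 10.5%.
Rounded: 10.50%.

10.50%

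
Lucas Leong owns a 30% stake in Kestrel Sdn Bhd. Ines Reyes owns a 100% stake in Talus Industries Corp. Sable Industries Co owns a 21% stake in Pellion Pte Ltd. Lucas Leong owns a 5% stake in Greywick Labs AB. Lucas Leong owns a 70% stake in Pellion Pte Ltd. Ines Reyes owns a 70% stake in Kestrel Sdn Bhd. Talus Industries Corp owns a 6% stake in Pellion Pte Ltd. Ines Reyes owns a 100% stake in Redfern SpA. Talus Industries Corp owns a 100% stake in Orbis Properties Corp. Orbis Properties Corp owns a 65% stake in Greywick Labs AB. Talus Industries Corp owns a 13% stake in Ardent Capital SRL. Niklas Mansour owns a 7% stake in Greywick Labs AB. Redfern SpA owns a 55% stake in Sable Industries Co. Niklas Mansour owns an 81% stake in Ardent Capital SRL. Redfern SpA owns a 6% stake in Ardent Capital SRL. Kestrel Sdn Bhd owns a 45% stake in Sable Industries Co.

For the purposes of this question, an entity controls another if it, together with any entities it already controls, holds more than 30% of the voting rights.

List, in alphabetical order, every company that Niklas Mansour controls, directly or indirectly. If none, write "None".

Ardent Capital SRL

Niklas holds 81% of Ardent, so Niklas controls Ardent.
No other company's threshold is met.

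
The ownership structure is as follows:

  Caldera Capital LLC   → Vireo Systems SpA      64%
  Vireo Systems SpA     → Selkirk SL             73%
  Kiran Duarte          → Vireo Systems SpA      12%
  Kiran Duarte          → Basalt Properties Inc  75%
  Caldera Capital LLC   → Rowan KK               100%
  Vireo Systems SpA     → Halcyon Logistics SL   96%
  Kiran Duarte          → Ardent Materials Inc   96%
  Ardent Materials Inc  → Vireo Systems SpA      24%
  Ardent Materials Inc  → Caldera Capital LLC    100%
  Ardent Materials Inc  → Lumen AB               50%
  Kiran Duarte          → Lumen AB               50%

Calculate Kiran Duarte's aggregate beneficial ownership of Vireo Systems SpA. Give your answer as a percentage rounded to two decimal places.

96.48%

Kiran reaches Vireo along 3 paths.
Via Ardent → Caldera: 96% × 100% × 64% = 61.44%.
Via Ardent: 96% × 24% = 23.04%.
Direct stake: 12% = 12%.
Total: 61.44% + 23.04% + 12% = 96.48%.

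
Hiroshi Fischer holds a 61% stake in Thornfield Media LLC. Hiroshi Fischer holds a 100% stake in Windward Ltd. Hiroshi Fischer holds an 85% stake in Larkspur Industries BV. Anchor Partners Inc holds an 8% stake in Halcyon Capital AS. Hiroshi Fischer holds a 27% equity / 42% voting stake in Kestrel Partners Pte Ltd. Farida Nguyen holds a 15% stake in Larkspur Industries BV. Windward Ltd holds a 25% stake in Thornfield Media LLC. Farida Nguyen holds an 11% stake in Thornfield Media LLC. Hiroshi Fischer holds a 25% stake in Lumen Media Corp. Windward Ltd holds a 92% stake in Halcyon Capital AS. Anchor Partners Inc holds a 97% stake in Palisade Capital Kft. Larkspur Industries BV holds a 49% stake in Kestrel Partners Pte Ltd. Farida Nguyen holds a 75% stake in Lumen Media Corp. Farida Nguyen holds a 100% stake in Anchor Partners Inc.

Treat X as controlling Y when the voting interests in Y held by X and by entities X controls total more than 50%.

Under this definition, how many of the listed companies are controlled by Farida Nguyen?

3

Farida holds 100% of Anchor, so Farida controls Anchor.
Farida holds 75% of Lumen, so Farida controls Lumen.
Anchor holds 97% of Palisade, so Farida controls Palisade.
No other company's threshold is met.
Farida controls 3 companies.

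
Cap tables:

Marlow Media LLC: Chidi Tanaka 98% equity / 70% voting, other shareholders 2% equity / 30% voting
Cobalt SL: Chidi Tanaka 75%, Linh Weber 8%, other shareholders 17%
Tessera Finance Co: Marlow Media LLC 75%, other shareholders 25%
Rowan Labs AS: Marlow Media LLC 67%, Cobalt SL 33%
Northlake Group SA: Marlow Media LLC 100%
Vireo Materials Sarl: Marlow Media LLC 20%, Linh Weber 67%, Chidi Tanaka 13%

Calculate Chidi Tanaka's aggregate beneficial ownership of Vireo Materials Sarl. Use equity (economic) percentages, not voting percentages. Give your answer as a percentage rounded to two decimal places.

Chidi reaches Vireo along 2 paths.
Via Marlow: 98% × 20% = 19.6%.
Direct stake: 13% = 13%.
Total: 19.6% + 13% = 32.6%.
Rounded: 32.60%.

32.60%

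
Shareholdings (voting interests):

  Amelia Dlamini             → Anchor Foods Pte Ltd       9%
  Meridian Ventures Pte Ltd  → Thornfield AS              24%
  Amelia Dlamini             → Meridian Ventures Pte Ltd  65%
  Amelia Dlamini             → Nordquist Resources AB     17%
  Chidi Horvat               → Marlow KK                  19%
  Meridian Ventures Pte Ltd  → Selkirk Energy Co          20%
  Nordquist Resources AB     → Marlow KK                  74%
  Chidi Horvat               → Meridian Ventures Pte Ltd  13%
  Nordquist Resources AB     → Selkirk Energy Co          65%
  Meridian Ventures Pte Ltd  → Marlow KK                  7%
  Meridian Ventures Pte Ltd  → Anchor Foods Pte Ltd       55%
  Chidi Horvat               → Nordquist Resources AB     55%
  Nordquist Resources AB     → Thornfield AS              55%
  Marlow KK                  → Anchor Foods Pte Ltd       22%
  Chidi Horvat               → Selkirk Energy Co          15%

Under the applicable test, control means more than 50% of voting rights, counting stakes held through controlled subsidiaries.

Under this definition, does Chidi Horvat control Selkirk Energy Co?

Yes

Chidi holds 55% of Nordquist, so Chidi controls Nordquist.
Chidi and Nordquist together hold 15% + 65% = 80% of Selkirk, so Chidi controls Selkirk.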